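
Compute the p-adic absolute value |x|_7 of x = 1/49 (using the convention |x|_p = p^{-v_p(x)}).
|1/49|_7 = 49

Step 1 — compute v_7(x) by factoring powers of 7 out of the numerator and denominator: v_7(1/49) = -2. Step 2 — apply |x|_p = p^{-v_p(x)} = 7^{2} = 49.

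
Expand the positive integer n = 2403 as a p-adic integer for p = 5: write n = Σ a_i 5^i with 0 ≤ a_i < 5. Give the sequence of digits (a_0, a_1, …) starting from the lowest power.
(a_0, a_1, …) = (3, 0, 1, 4, 3)

Repeated division by 5 gives the digits low-to-high: 2403 = 3 + 1·5^2 + 4·5^3 + 3·5^4. Digit sequence: (3, 0, 1, 4, 3).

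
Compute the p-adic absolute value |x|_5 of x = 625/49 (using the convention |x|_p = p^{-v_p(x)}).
|625/49|_5 = 1/625

Step 1 — compute v_5(x) by factoring powers of 5 out of the numerator and denominator: v_5(625/49) = 4. Step 2 — apply |x|_p = p^{-v_p(x)} = 5^{-4} = 1/625.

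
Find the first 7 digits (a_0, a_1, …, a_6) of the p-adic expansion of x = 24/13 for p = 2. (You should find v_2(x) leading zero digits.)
(a_0, …, a_6) = (0, 0, 0, 1, 1, 1, 1)

v_2(24/13) = 3, so a_0 = ... = a_2 = 0. Factor out: x = 2^3 · u with u = 3/13 a unit in ℤ_2. Expand u iteratively via a_{v+i} = u_i mod 2, u_{i+1} = (u_i − a_{v+i})/2:
  u_0 = 3/13;  a_3 = 1;  u_1 = (u_0 − 1)/2 = -5/13
  u_1 = -5/13;  a_4 = 1;  u_2 = (u_1 − 1)/2 = -9/13
  u_2 = -9/13;  a_5 = 1;  u_3 = (u_2 − 1)/2 = -11/13
  u_3 = -11/13;  a_6 = 1;  u_4 = (u_3 − 1)/2 = -12/13
Digits: (0, 0, 0, 1, 1, 1, 1).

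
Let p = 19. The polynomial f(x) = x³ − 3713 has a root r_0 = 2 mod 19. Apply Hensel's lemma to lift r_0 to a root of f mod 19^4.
r_3 = 66464 (mod 130321)

Hensel: r_{i+1} = r_i − f(r_i)/f′(r_i) mod 19^{i+2}, where f′(x) = 3x². Iterate:
  r_0 = 2 (mod 19)
  r_1 = 40 (mod 361)
  r_2 = 4733 (mod 6859)
  r_3 = 66464 (mod 130321)
Final: r = 66464 with f(r) ≡ 0 mod 19^4.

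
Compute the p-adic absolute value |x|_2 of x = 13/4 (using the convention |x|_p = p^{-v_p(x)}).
|13/4|_2 = 4

Step 1 — compute v_2(x) by factoring powers of 2 out of the numerator and denominator: v_2(13/4) = -2. Step 2 — apply |x|_p = p^{-v_p(x)} = 2^{2} = 4.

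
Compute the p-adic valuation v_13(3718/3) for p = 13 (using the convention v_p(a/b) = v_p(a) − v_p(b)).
v_13(3718/3) = 2

Factor powers of 13 from the numerator and denominator of the reduced fraction: 3718 = 13^2 · 22 and 3 = 13^0 · 3. Apply v_p(a/b) = v_p(a) − v_p(b): v_13(3718/3) = 2 − 0 = 2.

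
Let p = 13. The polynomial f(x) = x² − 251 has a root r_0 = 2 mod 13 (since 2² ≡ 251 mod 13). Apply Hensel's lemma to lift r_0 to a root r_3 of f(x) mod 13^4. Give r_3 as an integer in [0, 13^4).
r_3 = 4500 (mod 28561)

Hensel's recurrence: r_{i+1} = r_i − f(r_i)·(f′(r_i))^{-1} mod 13^{i+2}, with f′(x) = 2x. Iterate:
  r_0 = 2 (mod 13)
  r_1 = 106 (mod 169)
  r_2 = 106 (mod 2197)
  r_3 = 4500 (mod 28561)
Final: r_3 = 4500, and one checks f(r_3) ≡ 0 mod 13^4.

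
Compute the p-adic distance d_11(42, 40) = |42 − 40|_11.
d_11(42, 40) = 1

Step 1 — x − y = 42 − 40 = 2. Step 2 — v_11(2) = 0 (factor: 2 = (11^0 · 2); the sign does not affect v_p). Step 3 — |x − y|_11 = 11^{0} = 1.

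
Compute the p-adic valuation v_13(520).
v_13(520) = 1

v_13(n) is the largest exponent k such that 13^k divides n. Factor out: 520 = 13^1 · 40. (Sign doesn't affect v_p.) So v_13(520) = 1.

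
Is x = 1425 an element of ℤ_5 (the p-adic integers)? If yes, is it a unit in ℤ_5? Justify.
x ∈ ℤ_5 but not a unit; v_5(x) = 2 > 0

ℤ_5 = {x ∈ ℚ_5 : v_5(x) ≥ 0} and ℤ_5^× = {x ∈ ℤ_5 : v_5(x) = 0}. Here v_5(1425) = v_5(num) − v_5(den) = 2; compare against these criteria.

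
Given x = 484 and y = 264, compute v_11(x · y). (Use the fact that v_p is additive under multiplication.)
v_11(127776) = 3

v_p(x) = 2 (factor: 484 = 11^2 · 4); v_p(y) = 1 (factor: 264 = 11^1 · 24). Additivity: v_p(xy) = v_p(x) + v_p(y) = 2 + 1 = 3. (Direct check: xy = 127776 = 11^3 · (96).)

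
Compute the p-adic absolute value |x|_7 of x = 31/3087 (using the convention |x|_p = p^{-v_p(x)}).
|31/3087|_7 = 343

Step 1 — compute v_7(x) by factoring powers of 7 out of the numerator and denominator: v_7(31/3087) = -3. Step 2 — apply |x|_p = p^{-v_p(x)} = 7^{3} = 343.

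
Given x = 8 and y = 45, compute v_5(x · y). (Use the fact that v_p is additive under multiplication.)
v_5(360) = 1

v_p(x) = 0 (factor: 8 = 5^0 · 8); v_p(y) = 1 (factor: 45 = 5^1 · 9). Additivity: v_p(xy) = v_p(x) + v_p(y) = 0 + 1 = 1. (Direct check: xy = 360 = 5^1 · (72).)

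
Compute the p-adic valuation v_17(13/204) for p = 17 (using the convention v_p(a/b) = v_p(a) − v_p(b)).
v_17(13/204) = -1

Factor powers of 17 from the numerator and denominator of the reduced fraction: 13 = 17^0 · 13 and 204 = 17^1 · 12. Apply v_p(a/b) = v_p(a) − v_p(b): v_17(13/204) = 0 − 1 = -1.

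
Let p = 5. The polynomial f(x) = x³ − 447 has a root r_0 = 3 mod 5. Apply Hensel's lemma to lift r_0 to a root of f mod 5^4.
r_3 = 388 (mod 625)

Hensel: r_{i+1} = r_i − f(r_i)/f′(r_i) mod 5^{i+2}, where f′(x) = 3x². Iterate:
  r_0 = 3 (mod 5)
  r_1 = 13 (mod 25)
  r_2 = 13 (mod 125)
  r_3 = 388 (mod 625)
Final: r = 388 with f(r) ≡ 0 mod 5^4.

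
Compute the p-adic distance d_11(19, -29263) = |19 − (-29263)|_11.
d_11(19, -29263) = 1/14641

Step 1 — x − y = 19 − (-29263) = 29282. Step 2 — v_11(29282) = 4 (factor: 29282 = (11^4 · 2); the sign does not affect v_p). Step 3 — |x − y|_11 = 11^{-4} = 1/14641.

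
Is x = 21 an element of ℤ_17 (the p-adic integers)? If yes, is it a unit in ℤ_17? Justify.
x ∈ ℤ_17^× (unit); v_17(x) = 0

ℤ_17 = {x ∈ ℚ_17 : v_17(x) ≥ 0} and ℤ_17^× = {x ∈ ℤ_17 : v_17(x) = 0}. Here v_17(21) = v_17(num) − v_17(den) = 0; compare against these criteria.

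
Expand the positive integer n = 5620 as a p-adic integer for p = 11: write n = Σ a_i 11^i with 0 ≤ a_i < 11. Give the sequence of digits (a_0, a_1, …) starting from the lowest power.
(a_0, a_1, …) = (10, 4, 2, 4)

Repeated division by 11 gives the digits low-to-high: 5620 = 10 + 4·11^1 + 2·11^2 + 4·11^3. Digit sequence: (10, 4, 2, 4).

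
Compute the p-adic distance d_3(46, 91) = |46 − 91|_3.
d_3(46, 91) = 1/9

Step 1 — x − y = 46 − 91 = -45. Step 2 — v_3(-45) = 2 (factor: -45 = −(3^2 · 5); the sign does not affect v_p). Step 3 — |x − y|_3 = 3^{-2} = 1/9.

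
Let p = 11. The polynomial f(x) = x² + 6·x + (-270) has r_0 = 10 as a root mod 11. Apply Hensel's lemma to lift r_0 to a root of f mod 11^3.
r_2 = 945 (mod 1331)

Hensel: r_{i+1} = r_i − f(r_i)·(f′(r_i))^{-1} mod 11^{i+2}, f′(x) = 2x + 6. Iterate:
  r_0 = 10 (mod 11)
  r_1 = 98 (mod 121)
  r_2 = 945 (mod 1331)
Final: r = 945 satisfies f(r) ≡ 0 mod 11^3.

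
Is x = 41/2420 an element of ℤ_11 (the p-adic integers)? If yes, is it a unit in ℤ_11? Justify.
x ∉ ℤ_11 (v_11(x) = -2 < 0)

ℤ_11 = {x ∈ ℚ_11 : v_11(x) ≥ 0} and ℤ_11^× = {x ∈ ℤ_11 : v_11(x) = 0}. Here v_11(41/2420) = v_11(num) − v_11(den) = -2; compare against these criteria.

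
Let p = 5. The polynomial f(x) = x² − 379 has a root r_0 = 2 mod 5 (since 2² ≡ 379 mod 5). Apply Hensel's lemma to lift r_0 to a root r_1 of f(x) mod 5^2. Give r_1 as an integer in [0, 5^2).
r_1 = 2 (mod 25)

Hensel's recurrence: r_{i+1} = r_i − f(r_i)·(f′(r_i))^{-1} mod 5^{i+2}, with f′(x) = 2x. Iterate:
  r_0 = 2 (mod 5)
  r_1 = 2 (mod 25)
Final: r_1 = 2, and one checks f(r_1) ≡ 0 mod 5^2.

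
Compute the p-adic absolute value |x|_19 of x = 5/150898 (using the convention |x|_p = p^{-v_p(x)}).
|5/150898|_19 = 6859

Step 1 — compute v_19(x) by factoring powers of 19 out of the numerator and denominator: v_19(5/150898) = -3. Step 2 — apply |x|_p = p^{-v_p(x)} = 19^{3} = 6859.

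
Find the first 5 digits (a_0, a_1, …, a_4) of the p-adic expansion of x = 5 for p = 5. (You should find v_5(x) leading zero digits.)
(a_0, …, a_4) = (0, 1, 0, 0, 0)

v_5(5) = 1, so a_0 = ... = a_0 = 0. Factor out: x = 5^1 · u with u = 1 a unit in ℤ_5. Expand u iteratively via a_{v+i} = u_i mod 5, u_{i+1} = (u_i − a_{v+i})/5:
  u_0 = 1;  a_1 = 1;  u_1 = (u_0 − 1)/5 = 0
  u_1 = 0;  a_2 = 0;  u_2 = (u_1 − 0)/5 = 0
  u_2 = 0;  a_3 = 0;  u_3 = (u_2 − 0)/5 = 0
  u_3 = 0;  a_4 = 0;  u_4 = (u_3 − 0)/5 = 0
Digits: (0, 1, 0, 0, 0).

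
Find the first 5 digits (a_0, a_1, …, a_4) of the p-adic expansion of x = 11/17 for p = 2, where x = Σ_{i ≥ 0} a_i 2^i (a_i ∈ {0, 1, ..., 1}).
(a_0, …, a_4) = (1, 1, 0, 1, 1)

v_2(11/17) = 0 (numerator and denominator both coprime to 2), so x ∈ ℤ_2^×. Compute digits iteratively via a_i = x_i mod 2, x_{i+1} = (x_i − a_i)/2, with x_0 = x:
  x_0 = 11/17;  a_0 = 1;  x_1 = (x_0 − 1)/2 = -3/17
  x_1 = -3/17;  a_1 = 1;  x_2 = (x_1 − 1)/2 = -10/17
  x_2 = -10/17;  a_2 = 0;  x_3 = (x_2 − 0)/2 = -5/17
  x_3 = -5/17;  a_3 = 1;  x_4 = (x_3 − 1)/2 = -11/17
  x_4 = -11/17;  a_4 = 1;  x_5 = (x_4 − 1)/2 = -14/17
Digits: (1, 1, 0, 1, 1).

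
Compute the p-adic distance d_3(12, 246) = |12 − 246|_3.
d_3(12, 246) = 1/9

Step 1 — x − y = 12 − 246 = -234. Step 2 — v_3(-234) = 2 (factor: -234 = −(3^2 · 26); the sign does not affect v_p). Step 3 — |x − y|_3 = 3^{-2} = 1/9.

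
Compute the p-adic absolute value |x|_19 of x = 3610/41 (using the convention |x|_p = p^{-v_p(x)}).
|3610/41|_19 = 1/361

Step 1 — compute v_19(x) by factoring powers of 19 out of the numerator and denominator: v_19(3610/41) = 2. Step 2 — apply |x|_p = p^{-v_p(x)} = 19^{-2} = 1/361.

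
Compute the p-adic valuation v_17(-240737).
v_17(-240737) = 3

v_17(n) is the largest exponent k such that 17^k divides n. Factor out: -240737 = -17^3 · 49. (Sign doesn't affect v_p.) So v_17(-240737) = 3.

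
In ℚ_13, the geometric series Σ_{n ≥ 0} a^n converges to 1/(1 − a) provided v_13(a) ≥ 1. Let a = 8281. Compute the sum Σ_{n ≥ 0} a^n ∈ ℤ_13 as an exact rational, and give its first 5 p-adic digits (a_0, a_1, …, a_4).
Σ a^n = 1/(1 − a) = -1/8280;  first 5 digits = (1, 0, 10, 3, 9)

v_13(a) = 2 ≥ 1, so the series converges in ℤ_13 to 1/(1 − a) = 1/(1 − 8281) = -1/8280. Expand this rational in ℤ_13: compute digits iteratively via d_i = x_i mod 13, x_{i+1} = (x_i − d_i)/13. The first 5 digits are (1, 0, 10, 3, 9).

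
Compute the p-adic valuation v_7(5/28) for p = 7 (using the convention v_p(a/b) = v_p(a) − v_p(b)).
v_7(5/28) = -1

Factor powers of 7 from the numerator and denominator of the reduced fraction: 5 = 7^0 · 5 and 28 = 7^1 · 4. Apply v_p(a/b) = v_p(a) − v_p(b): v_7(5/28) = 0 − 1 = -1.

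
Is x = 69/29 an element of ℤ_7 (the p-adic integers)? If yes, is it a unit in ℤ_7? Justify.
x ∈ ℤ_7^× (unit); v_7(x) = 0

ℤ_7 = {x ∈ ℚ_7 : v_7(x) ≥ 0} and ℤ_7^× = {x ∈ ℤ_7 : v_7(x) = 0}. Here v_7(69/29) = v_7(num) − v_7(den) = 0; compare against these criteria.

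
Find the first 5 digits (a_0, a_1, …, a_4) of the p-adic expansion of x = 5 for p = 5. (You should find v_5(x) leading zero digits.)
(a_0, …, a_4) = (0, 1, 0, 0, 0)

v_5(5) = 1, so a_0 = ... = a_0 = 0. Factor out: x = 5^1 · u with u = 1 a unit in ℤ_5. Expand u iteratively via a_{v+i} = u_i mod 5, u_{i+1} = (u_i − a_{v+i})/5:
  u_0 = 1;  a_1 = 1;  u_1 = (u_0 − 1)/5 = 0
  u_1 = 0;  a_2 = 0;  u_2 = (u_1 − 0)/5 = 0
  u_2 = 0;  a_3 = 0;  u_3 = (u_2 − 0)/5 = 0
  u_3 = 0;  a_4 = 0;  u_4 = (u_3 − 0)/5 = 0
Digits: (0, 1, 0, 0, 0).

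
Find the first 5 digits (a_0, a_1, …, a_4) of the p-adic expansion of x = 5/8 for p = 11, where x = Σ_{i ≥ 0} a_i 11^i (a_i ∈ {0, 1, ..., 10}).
(a_0, …, a_4) = (2, 4, 1, 4, 1)

v_11(5/8) = 0 (numerator and denominator both coprime to 11), so x ∈ ℤ_11^×. Compute digits iteratively via a_i = x_i mod 11, x_{i+1} = (x_i − a_i)/11, with x_0 = x:
  x_0 = 5/8;  a_0 = 2;  x_1 = (x_0 − 2)/11 = -1/8
  x_1 = -1/8;  a_1 = 4;  x_2 = (x_1 − 4)/11 = -3/8
  x_2 = -3/8;  a_2 = 1;  x_3 = (x_2 − 1)/11 = -1/8
  x_3 = -1/8;  a_3 = 4;  x_4 = (x_3 − 4)/11 = -3/8
  x_4 = -3/8;  a_4 = 1;  x_5 = (x_4 − 1)/11 = -1/8
Digits: (2, 4, 1, 4, 1).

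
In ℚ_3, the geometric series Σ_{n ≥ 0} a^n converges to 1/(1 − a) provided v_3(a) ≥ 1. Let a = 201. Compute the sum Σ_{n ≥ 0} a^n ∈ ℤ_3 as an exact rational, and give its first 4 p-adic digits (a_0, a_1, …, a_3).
Σ a^n = 1/(1 − a) = -1/200;  first 4 digits = (1, 1, 2, 1)

v_3(a) = 1 ≥ 1, so the series converges in ℤ_3 to 1/(1 − a) = 1/(1 − 201) = -1/200. Expand this rational in ℤ_3: compute digits iteratively via d_i = x_i mod 3, x_{i+1} = (x_i − d_i)/3. The first 4 digits are (1, 1, 2, 1).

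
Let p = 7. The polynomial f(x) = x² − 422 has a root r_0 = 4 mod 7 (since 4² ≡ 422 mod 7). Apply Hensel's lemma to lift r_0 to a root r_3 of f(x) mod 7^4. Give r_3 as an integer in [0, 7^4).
r_3 = 1488 (mod 2401)

Hensel's recurrence: r_{i+1} = r_i − f(r_i)·(f′(r_i))^{-1} mod 7^{i+2}, with f′(x) = 2x. Iterate:
  r_0 = 4 (mod 7)
  r_1 = 18 (mod 49)
  r_2 = 116 (mod 343)
  r_3 = 1488 (mod 2401)
Final: r_3 = 1488, and one checks f(r_3) ≡ 0 mod 7^4.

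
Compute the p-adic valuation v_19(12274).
v_19(12274) = 2

v_19(n) is the largest exponent k such that 19^k divides n. Factor out: 12274 = 19^2 · 34. (Sign doesn't affect v_p.) So v_19(12274) = 2.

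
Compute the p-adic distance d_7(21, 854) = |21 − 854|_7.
d_7(21, 854) = 1/49

Step 1 — x − y = 21 − 854 = -833. Step 2 — v_7(-833) = 2 (factor: -833 = −(7^2 · 17); the sign does not affect v_p). Step 3 — |x − y|_7 = 7^{-2} = 1/49.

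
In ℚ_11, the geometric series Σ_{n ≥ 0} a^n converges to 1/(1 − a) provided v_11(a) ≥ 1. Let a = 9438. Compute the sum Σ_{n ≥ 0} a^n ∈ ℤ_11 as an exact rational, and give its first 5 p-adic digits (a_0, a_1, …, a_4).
Σ a^n = 1/(1 − a) = -1/9437;  first 5 digits = (1, 0, 1, 7, 1)

v_11(a) = 2 ≥ 1, so the series converges in ℤ_11 to 1/(1 − a) = 1/(1 − 9438) = -1/9437. Expand this rational in ℤ_11: compute digits iteratively via d_i = x_i mod 11, x_{i+1} = (x_i − d_i)/11. The first 5 digits are (1, 0, 1, 7, 1).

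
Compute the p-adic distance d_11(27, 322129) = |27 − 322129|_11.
d_11(27, 322129) = 1/161051

Step 1 — x − y = 27 − 322129 = -322102. Step 2 — v_11(-322102) = 5 (factor: -322102 = −(11^5 · 2); the sign does not affect v_p). Step 3 — |x − y|_11 = 11^{-5} = 1/161051.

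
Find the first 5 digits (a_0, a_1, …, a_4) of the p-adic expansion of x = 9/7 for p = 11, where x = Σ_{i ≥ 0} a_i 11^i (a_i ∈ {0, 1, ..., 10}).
(a_0, …, a_4) = (6, 9, 7, 4, 9)

v_11(9/7) = 0 (numerator and denominator both coprime to 11), so x ∈ ℤ_11^×. Compute digits iteratively via a_i = x_i mod 11, x_{i+1} = (x_i − a_i)/11, with x_0 = x:
  x_0 = 9/7;  a_0 = 6;  x_1 = (x_0 − 6)/11 = -3/7
  x_1 = -3/7;  a_1 = 9;  x_2 = (x_1 − 9)/11 = -6/7
  x_2 = -6/7;  a_2 = 7;  x_3 = (x_2 − 7)/11 = -5/7
  x_3 = -5/7;  a_3 = 4;  x_4 = (x_3 − 4)/11 = -3/7
  x_4 = -3/7;  a_4 = 9;  x_5 = (x_4 − 9)/11 = -6/7
Digits: (6, 9, 7, 4, 9).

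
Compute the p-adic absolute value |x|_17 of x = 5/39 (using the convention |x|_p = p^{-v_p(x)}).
|5/39|_17 = 1

Step 1 — compute v_17(x) by factoring powers of 17 out of the numerator and denominator: v_17(5/39) = 0. Step 2 — apply |x|_p = p^{-v_p(x)} = 17^{0} = 1.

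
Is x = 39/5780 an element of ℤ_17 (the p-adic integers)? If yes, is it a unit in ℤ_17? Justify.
x ∉ ℤ_17 (v_17(x) = -2 < 0)

ℤ_17 = {x ∈ ℚ_17 : v_17(x) ≥ 0} and ℤ_17^× = {x ∈ ℤ_17 : v_17(x) = 0}. Here v_17(39/5780) = v_17(num) − v_17(den) = -2; compare against these criteria.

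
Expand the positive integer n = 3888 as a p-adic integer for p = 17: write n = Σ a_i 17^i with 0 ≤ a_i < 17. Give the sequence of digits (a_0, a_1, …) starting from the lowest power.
(a_0, a_1, …) = (12, 7, 13)

Repeated division by 17 gives the digits low-to-high: 3888 = 12 + 7·17^1 + 13·17^2. Digit sequence: (12, 7, 13).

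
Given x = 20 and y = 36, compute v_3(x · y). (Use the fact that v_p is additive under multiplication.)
v_3(720) = 2

v_p(x) = 0 (factor: 20 = 3^0 · 20); v_p(y) = 2 (factor: 36 = 3^2 · 4). Additivity: v_p(xy) = v_p(x) + v_p(y) = 0 + 2 = 2. (Direct check: xy = 720 = 3^2 · (80).)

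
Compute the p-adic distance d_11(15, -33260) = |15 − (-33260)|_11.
d_11(15, -33260) = 1/1331

Step 1 — x − y = 15 − (-33260) = 33275. Step 2 — v_11(33275) = 3 (factor: 33275 = (11^3 · 25); the sign does not affect v_p). Step 3 — |x − y|_11 = 11^{-3} = 1/1331.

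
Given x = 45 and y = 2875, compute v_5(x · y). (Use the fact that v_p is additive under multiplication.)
v_5(129375) = 4

v_p(x) = 1 (factor: 45 = 5^1 · 9); v_p(y) = 3 (factor: 2875 = 5^3 · 23). Additivity: v_p(xy) = v_p(x) + v_p(y) = 1 + 3 = 4. (Direct check: xy = 129375 = 5^4 · (207).)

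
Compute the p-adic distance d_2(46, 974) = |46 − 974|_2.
d_2(46, 974) = 1/32

Step 1 — x − y = 46 − 974 = -928. Step 2 — v_2(-928) = 5 (factor: -928 = −(2^5 · 29); the sign does not affect v_p). Step 3 — |x − y|_2 = 2^{-5} = 1/32.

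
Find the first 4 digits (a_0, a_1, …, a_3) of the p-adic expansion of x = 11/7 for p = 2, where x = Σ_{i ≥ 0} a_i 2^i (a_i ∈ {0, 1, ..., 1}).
(a_0, …, a_3) = (1, 0, 1, 1)

v_2(11/7) = 0 (numerator and denominator both coprime to 2), so x ∈ ℤ_2^×. Compute digits iteratively via a_i = x_i mod 2, x_{i+1} = (x_i − a_i)/2, with x_0 = x:
  x_0 = 11/7;  a_0 = 1;  x_1 = (x_0 − 1)/2 = 2/7
  x_1 = 2/7;  a_1 = 0;  x_2 = (x_1 − 0)/2 = 1/7
  x_2 = 1/7;  a_2 = 1;  x_3 = (x_2 − 1)/2 = -3/7
  x_3 = -3/7;  a_3 = 1;  x_4 = (x_3 − 1)/2 = -5/7
Digits: (1, 0, 1, 1).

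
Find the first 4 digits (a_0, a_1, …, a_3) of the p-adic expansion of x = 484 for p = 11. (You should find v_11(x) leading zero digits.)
(a_0, …, a_3) = (0, 0, 4, 0)

v_11(484) = 2, so a_0 = ... = a_1 = 0. Factor out: x = 11^2 · u with u = 4 a unit in ℤ_11. Expand u iteratively via a_{v+i} = u_i mod 11, u_{i+1} = (u_i − a_{v+i})/11:
  u_0 = 4;  a_2 = 4;  u_1 = (u_0 − 4)/11 = 0
  u_1 = 0;  a_3 = 0;  u_2 = (u_1 − 0)/11 = 0
Digits: (0, 0, 4, 0).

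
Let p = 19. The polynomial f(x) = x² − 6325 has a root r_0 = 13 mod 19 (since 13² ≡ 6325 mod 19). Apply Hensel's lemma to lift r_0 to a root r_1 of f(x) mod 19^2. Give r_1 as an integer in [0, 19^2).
r_1 = 222 (mod 361)

Hensel's recurrence: r_{i+1} = r_i − f(r_i)·(f′(r_i))^{-1} mod 19^{i+2}, with f′(x) = 2x. Iterate:
  r_0 = 13 (mod 19)
  r_1 = 222 (mod 361)
Final: r_1 = 222, and one checks f(r_1) ≡ 0 mod 19^2.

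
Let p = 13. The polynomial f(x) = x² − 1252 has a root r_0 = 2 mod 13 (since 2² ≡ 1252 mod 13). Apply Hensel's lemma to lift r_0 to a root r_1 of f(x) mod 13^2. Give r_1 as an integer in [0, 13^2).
r_1 = 145 (mod 169)

Hensel's recurrence: r_{i+1} = r_i − f(r_i)·(f′(r_i))^{-1} mod 13^{i+2}, with f′(x) = 2x. Iterate:
  r_0 = 2 (mod 13)
  r_1 = 145 (mod 169)
Final: r_1 = 145, and one checks f(r_1) ≡ 0 mod 13^2.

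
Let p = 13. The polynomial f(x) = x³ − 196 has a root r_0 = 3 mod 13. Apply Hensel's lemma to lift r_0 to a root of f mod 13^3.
r_2 = 172 (mod 2197)

Hensel: r_{i+1} = r_i − f(r_i)/f′(r_i) mod 13^{i+2}, where f′(x) = 3x². Iterate:
  r_0 = 3 (mod 13)
  r_1 = 3 (mod 169)
  r_2 = 172 (mod 2197)
Final: r = 172 with f(r) ≡ 0 mod 13^3.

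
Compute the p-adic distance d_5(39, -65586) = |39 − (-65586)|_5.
d_5(39, -65586) = 1/3125

Step 1 — x − y = 39 − (-65586) = 65625. Step 2 — v_5(65625) = 5 (factor: 65625 = (5^5 · 21); the sign does not affect v_p). Step 3 — |x − y|_5 = 5^{-5} = 1/3125.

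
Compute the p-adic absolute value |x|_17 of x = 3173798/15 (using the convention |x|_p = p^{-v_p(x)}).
|3173798/15|_17 = 1/83521

Step 1 — compute v_17(x) by factoring powers of 17 out of the numerator and denominator: v_17(3173798/15) = 4. Step 2 — apply |x|_p = p^{-v_p(x)} = 17^{-4} = 1/83521.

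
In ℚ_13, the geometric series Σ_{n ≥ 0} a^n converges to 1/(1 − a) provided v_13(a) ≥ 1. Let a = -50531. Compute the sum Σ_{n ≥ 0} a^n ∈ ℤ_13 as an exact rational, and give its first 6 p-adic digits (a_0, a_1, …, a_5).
Σ a^n = 1/(1 − a) = 1/50532;  first 6 digits = (1, 0, 0, 3, 11, 12)

v_13(a) = 3 ≥ 1, so the series converges in ℤ_13 to 1/(1 − a) = 1/(1 − (-50531)) = 1/50532. Expand this rational in ℤ_13: compute digits iteratively via d_i = x_i mod 13, x_{i+1} = (x_i − d_i)/13. The first 6 digits are (1, 0, 0, 3, 11, 12).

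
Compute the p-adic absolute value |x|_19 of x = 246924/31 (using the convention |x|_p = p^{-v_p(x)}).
|246924/31|_19 = 1/6859

Step 1 — compute v_19(x) by factoring powers of 19 out of the numerator and denominator: v_19(246924/31) = 3. Step 2 — apply |x|_p = p^{-v_p(x)} = 19^{-3} = 1/6859.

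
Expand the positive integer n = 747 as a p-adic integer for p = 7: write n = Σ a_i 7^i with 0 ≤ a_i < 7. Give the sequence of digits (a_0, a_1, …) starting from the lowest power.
(a_0, a_1, …) = (5, 1, 1, 2)

Repeated division by 7 gives the digits low-to-high: 747 = 5 + 1·7^1 + 1·7^2 + 2·7^3. Digit sequence: (5, 1, 1, 2).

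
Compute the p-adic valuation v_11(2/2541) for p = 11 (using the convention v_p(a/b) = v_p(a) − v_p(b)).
v_11(2/2541) = -2

Factor powers of 11 from the numerator and denominator of the reduced fraction: 2 = 11^0 · 2 and 2541 = 11^2 · 21. Apply v_p(a/b) = v_p(a) − v_p(b): v_11(2/2541) = 0 − 2 = -2.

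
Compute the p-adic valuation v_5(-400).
v_5(-400) = 2

v_5(n) is the largest exponent k such that 5^k divides n. Factor out: -400 = -5^2 · 16. (Sign doesn't affect v_p.) So v_5(-400) = 2.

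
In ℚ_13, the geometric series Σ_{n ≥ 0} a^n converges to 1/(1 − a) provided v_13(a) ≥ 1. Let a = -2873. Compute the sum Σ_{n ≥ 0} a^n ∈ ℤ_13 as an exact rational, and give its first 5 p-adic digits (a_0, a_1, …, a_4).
Σ a^n = 1/(1 − a) = 1/2874;  first 5 digits = (1, 0, 9, 11, 2)

v_13(a) = 2 ≥ 1, so the series converges in ℤ_13 to 1/(1 − a) = 1/(1 − (-2873)) = 1/2874. Expand this rational in ℤ_13: compute digits iteratively via d_i = x_i mod 13, x_{i+1} = (x_i − d_i)/13. The first 5 digits are (1, 0, 9, 11, 2).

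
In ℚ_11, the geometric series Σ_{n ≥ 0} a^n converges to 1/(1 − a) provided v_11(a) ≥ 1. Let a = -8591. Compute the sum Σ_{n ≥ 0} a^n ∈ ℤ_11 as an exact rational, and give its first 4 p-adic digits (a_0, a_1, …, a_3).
Σ a^n = 1/(1 − a) = 1/8592;  first 4 digits = (1, 0, 6, 4)

v_11(a) = 2 ≥ 1, so the series converges in ℤ_11 to 1/(1 − a) = 1/(1 − (-8591)) = 1/8592. Expand this rational in ℤ_11: compute digits iteratively via d_i = x_i mod 11, x_{i+1} = (x_i − d_i)/11. The first 4 digits are (1, 0, 6, 4).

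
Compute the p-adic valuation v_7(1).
v_7(1) = 0

v_7(n) is the largest exponent k such that 7^k divides n. Factor out: 1 = 7^0 · 1. (Sign doesn't affect v_p.) So v_7(1) = 0.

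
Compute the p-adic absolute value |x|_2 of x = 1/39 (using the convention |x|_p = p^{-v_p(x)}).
|1/39|_2 = 1

Step 1 — compute v_2(x) by factoring powers of 2 out of the numerator and denominator: v_2(1/39) = 0. Step 2 — apply |x|_p = p^{-v_p(x)} = 2^{0} = 1.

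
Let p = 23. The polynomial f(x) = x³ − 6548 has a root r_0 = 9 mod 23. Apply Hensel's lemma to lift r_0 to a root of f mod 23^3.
r_2 = 7944 (mod 12167)

Hensel: r_{i+1} = r_i − f(r_i)/f′(r_i) mod 23^{i+2}, where f′(x) = 3x². Iterate:
  r_0 = 9 (mod 23)
  r_1 = 9 (mod 529)
  r_2 = 7944 (mod 12167)
Final: r = 7944 with f(r) ≡ 0 mod 23^3.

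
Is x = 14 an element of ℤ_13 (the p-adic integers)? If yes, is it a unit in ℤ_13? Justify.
x ∈ ℤ_13^× (unit); v_13(x) = 0

ℤ_13 = {x ∈ ℚ_13 : v_13(x) ≥ 0} and ℤ_13^× = {x ∈ ℤ_13 : v_13(x) = 0}. Here v_13(14) = v_13(num) − v_13(den) = 0; compare against these criteria.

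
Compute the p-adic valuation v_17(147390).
v_17(147390) = 3

v_17(n) is the largest exponent k such that 17^k divides n. Factor out: 147390 = 17^3 · 30. (Sign doesn't affect v_p.) So v_17(147390) = 3.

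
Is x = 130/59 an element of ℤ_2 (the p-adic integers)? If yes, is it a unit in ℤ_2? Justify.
x ∈ ℤ_2 but not a unit; v_2(x) = 1 > 0

ℤ_2 = {x ∈ ℚ_2 : v_2(x) ≥ 0} and ℤ_2^× = {x ∈ ℤ_2 : v_2(x) = 0}. Here v_2(130/59) = v_2(num) − v_2(den) = 1; compare against these criteria.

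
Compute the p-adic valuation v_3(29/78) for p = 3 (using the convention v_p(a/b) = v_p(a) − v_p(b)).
v_3(29/78) = -1

Factor powers of 3 from the numerator and denominator of the reduced fraction: 29 = 3^0 · 29 and 78 = 3^1 · 26. Apply v_p(a/b) = v_p(a) − v_p(b): v_3(29/78) = 0 − 1 = -1.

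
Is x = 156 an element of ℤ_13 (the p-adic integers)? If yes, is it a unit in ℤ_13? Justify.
x ∈ ℤ_13 but not a unit; v_13(x) = 1 > 0

ℤ_13 = {x ∈ ℚ_13 : v_13(x) ≥ 0} and ℤ_13^× = {x ∈ ℤ_13 : v_13(x) = 0}. Here v_13(156) = v_13(num) − v_13(den) = 1; compare against these criteria.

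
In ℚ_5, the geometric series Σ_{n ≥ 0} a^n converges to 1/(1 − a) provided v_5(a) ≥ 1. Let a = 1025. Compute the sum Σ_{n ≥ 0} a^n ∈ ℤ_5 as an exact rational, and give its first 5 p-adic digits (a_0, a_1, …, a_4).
Σ a^n = 1/(1 − a) = -1/1024;  first 5 digits = (1, 0, 1, 3, 2)

v_5(a) = 2 ≥ 1, so the series converges in ℤ_5 to 1/(1 − a) = 1/(1 − 1025) = -1/1024. Expand this rational in ℤ_5: compute digits iteratively via d_i = x_i mod 5, x_{i+1} = (x_i − d_i)/5. The first 5 digits are (1, 0, 1, 3, 2).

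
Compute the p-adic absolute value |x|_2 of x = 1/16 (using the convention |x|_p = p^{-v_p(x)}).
|1/16|_2 = 16

Step 1 — compute v_2(x) by factoring powers of 2 out of the numerator and denominator: v_2(1/16) = -4. Step 2 — apply |x|_p = p^{-v_p(x)} = 2^{4} = 16.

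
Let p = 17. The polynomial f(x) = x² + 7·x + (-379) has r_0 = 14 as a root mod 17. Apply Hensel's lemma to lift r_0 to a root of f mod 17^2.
r_1 = 99 (mod 289)

Hensel: r_{i+1} = r_i − f(r_i)·(f′(r_i))^{-1} mod 17^{i+2}, f′(x) = 2x + 7. Iterate:
  r_0 = 14 (mod 17)
  r_1 = 99 (mod 289)
Final: r = 99 satisfies f(r) ≡ 0 mod 17^2.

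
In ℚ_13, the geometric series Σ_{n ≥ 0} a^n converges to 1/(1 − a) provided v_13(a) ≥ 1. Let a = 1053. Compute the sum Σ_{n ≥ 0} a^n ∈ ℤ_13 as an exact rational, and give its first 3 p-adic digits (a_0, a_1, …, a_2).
Σ a^n = 1/(1 − a) = -1/1052;  first 3 digits = (1, 3, 2)

v_13(a) = 1 ≥ 1, so the series converges in ℤ_13 to 1/(1 − a) = 1/(1 − 1053) = -1/1052. Expand this rational in ℤ_13: compute digits iteratively via d_i = x_i mod 13, x_{i+1} = (x_i − d_i)/13. The first 3 digits are (1, 3, 2).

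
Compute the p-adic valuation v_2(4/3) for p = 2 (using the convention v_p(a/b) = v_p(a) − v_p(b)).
v_2(4/3) = 2

Factor powers of 2 from the numerator and denominator of the reduced fraction: 4 = 2^2 · 1 and 3 = 2^0 · 3. Apply v_p(a/b) = v_p(a) − v_p(b): v_2(4/3) = 2 − 0 = 2.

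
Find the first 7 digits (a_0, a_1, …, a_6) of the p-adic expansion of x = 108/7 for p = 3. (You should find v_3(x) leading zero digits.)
(a_0, …, a_6) = (0, 0, 0, 1, 2, 1, 2)

v_3(108/7) = 3, so a_0 = ... = a_2 = 0. Factor out: x = 3^3 · u with u = 4/7 a unit in ℤ_3. Expand u iteratively via a_{v+i} = u_i mod 3, u_{i+1} = (u_i − a_{v+i})/3:
  u_0 = 4/7;  a_3 = 1;  u_1 = (u_0 − 1)/3 = -1/7
  u_1 = -1/7;  a_4 = 2;  u_2 = (u_1 − 2)/3 = -5/7
  u_2 = -5/7;  a_5 = 1;  u_3 = (u_2 − 1)/3 = -4/7
  u_3 = -4/7;  a_6 = 2;  u_4 = (u_3 − 2)/3 = -6/7
Digits: (0, 0, 0, 1, 2, 1, 2).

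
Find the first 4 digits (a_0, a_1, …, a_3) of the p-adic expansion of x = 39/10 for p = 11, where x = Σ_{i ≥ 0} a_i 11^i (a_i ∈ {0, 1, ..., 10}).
(a_0, …, a_3) = (5, 1, 1, 1)

v_11(39/10) = 0 (numerator and denominator both coprime to 11), so x ∈ ℤ_11^×. Compute digits iteratively via a_i = x_i mod 11, x_{i+1} = (x_i − a_i)/11, with x_0 = x:
  x_0 = 39/10;  a_0 = 5;  x_1 = (x_0 − 5)/11 = -1/10
  x_1 = -1/10;  a_1 = 1;  x_2 = (x_1 − 1)/11 = -1/10
  x_2 = -1/10;  a_2 = 1;  x_3 = (x_2 − 1)/11 = -1/10
  x_3 = -1/10;  a_3 = 1;  x_4 = (x_3 − 1)/11 = -1/10
Digits: (5, 1, 1, 1).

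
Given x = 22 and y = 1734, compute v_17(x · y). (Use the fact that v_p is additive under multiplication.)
v_17(38148) = 2

v_p(x) = 0 (factor: 22 = 17^0 · 22); v_p(y) = 2 (factor: 1734 = 17^2 · 6). Additivity: v_p(xy) = v_p(x) + v_p(y) = 0 + 2 = 2. (Direct check: xy = 38148 = 17^2 · (132).)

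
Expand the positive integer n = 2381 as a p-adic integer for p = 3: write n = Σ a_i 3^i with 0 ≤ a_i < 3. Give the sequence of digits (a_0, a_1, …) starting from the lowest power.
(a_0, a_1, …) = (2, 1, 0, 1, 2, 0, 0, 1)

Repeated division by 3 gives the digits low-to-high: 2381 = 2 + 1·3^1 + 1·3^3 + 2·3^4 + 1·3^7. Digit sequence: (2, 1, 0, 1, 2, 0, 0, 1).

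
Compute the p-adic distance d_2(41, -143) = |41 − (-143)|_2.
d_2(41, -143) = 1/8

Step 1 — x − y = 41 − (-143) = 184. Step 2 — v_2(184) = 3 (factor: 184 = (2^3 · 23); the sign does not affect v_p). Step 3 — |x − y|_2 = 2^{-3} = 1/8.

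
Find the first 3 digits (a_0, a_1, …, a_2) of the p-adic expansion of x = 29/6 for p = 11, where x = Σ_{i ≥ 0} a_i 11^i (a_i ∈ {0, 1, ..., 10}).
(a_0, …, a_2) = (3, 2, 9)

v_11(29/6) = 0 (numerator and denominator both coprime to 11), so x ∈ ℤ_11^×. Compute digits iteratively via a_i = x_i mod 11, x_{i+1} = (x_i − a_i)/11, with x_0 = x:
  x_0 = 29/6;  a_0 = 3;  x_1 = (x_0 − 3)/11 = 1/6
  x_1 = 1/6;  a_1 = 2;  x_2 = (x_1 − 2)/11 = -1/6
  x_2 = -1/6;  a_2 = 9;  x_3 = (x_2 − 9)/11 = -5/6
Digits: (3, 2, 9).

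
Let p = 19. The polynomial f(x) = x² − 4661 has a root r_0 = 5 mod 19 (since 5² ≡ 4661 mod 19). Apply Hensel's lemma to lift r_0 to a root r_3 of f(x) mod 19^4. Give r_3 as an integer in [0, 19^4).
r_3 = 60900 (mod 130321)

Hensel's recurrence: r_{i+1} = r_i − f(r_i)·(f′(r_i))^{-1} mod 19^{i+2}, with f′(x) = 2x. Iterate:
  r_0 = 5 (mod 19)
  r_1 = 252 (mod 361)
  r_2 = 6028 (mod 6859)
  r_3 = 60900 (mod 130321)
Final: r_3 = 60900, and one checks f(r_3) ≡ 0 mod 19^4.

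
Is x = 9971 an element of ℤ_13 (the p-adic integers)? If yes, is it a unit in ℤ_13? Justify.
x ∈ ℤ_13 but not a unit; v_13(x) = 2 > 0

ℤ_13 = {x ∈ ℚ_13 : v_13(x) ≥ 0} and ℤ_13^× = {x ∈ ℤ_13 : v_13(x) = 0}. Here v_13(9971) = v_13(num) − v_13(den) = 2; compare against these criteria.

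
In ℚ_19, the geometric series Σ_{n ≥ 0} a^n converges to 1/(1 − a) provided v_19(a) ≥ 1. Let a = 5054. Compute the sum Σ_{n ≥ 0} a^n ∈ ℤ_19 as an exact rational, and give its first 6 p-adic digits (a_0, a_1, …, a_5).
Σ a^n = 1/(1 − a) = -1/5053;  first 6 digits = (1, 0, 14, 0, 6, 10)

v_19(a) = 2 ≥ 1, so the series converges in ℤ_19 to 1/(1 − a) = 1/(1 − 5054) = -1/5053. Expand this rational in ℤ_19: compute digits iteratively via d_i = x_i mod 19, x_{i+1} = (x_i − d_i)/19. The first 6 digits are (1, 0, 14, 0, 6, 10).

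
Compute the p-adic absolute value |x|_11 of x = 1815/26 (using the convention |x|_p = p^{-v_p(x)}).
|1815/26|_11 = 1/121

Step 1 — compute v_11(x) by factoring powers of 11 out of the numerator and denominator: v_11(1815/26) = 2. Step 2 — apply |x|_p = p^{-v_p(x)} = 11^{-2} = 1/121.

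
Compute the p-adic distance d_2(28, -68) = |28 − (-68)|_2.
d_2(28, -68) = 1/32

Step 1 — x − y = 28 − (-68) = 96. Step 2 — v_2(96) = 5 (factor: 96 = (2^5 · 3); the sign does not affect v_p). Step 3 — |x − y|_2 = 2^{-5} = 1/32.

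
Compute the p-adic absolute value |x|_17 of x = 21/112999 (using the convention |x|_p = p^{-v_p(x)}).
|21/112999|_17 = 4913

Step 1 — compute v_17(x) by factoring powers of 17 out of the numerator and denominator: v_17(21/112999) = -3. Step 2 — apply |x|_p = p^{-v_p(x)} = 17^{3} = 4913.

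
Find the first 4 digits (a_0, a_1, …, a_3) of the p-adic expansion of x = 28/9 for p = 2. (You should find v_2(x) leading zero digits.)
(a_0, …, a_3) = (0, 0, 1, 1)

v_2(28/9) = 2, so a_0 = ... = a_1 = 0. Factor out: x = 2^2 · u with u = 7/9 a unit in ℤ_2. Expand u iteratively via a_{v+i} = u_i mod 2, u_{i+1} = (u_i − a_{v+i})/2:
  u_0 = 7/9;  a_2 = 1;  u_1 = (u_0 − 1)/2 = -1/9
  u_1 = -1/9;  a_3 = 1;  u_2 = (u_1 − 1)/2 = -5/9
Digits: (0, 0, 1, 1).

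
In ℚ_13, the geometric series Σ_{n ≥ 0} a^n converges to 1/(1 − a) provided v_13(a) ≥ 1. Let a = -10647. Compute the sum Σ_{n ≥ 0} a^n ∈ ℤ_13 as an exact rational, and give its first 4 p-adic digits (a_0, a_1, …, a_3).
Σ a^n = 1/(1 − a) = 1/10648;  first 4 digits = (1, 0, 2, 8)

v_13(a) = 2 ≥ 1, so the series converges in ℤ_13 to 1/(1 − a) = 1/(1 − (-10647)) = 1/10648. Expand this rational in ℤ_13: compute digits iteratively via d_i = x_i mod 13, x_{i+1} = (x_i − d_i)/13. The first 4 digits are (1, 0, 2, 8).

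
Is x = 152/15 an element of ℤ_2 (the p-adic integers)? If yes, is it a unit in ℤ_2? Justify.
x ∈ ℤ_2 but not a unit; v_2(x) = 3 > 0

ℤ_2 = {x ∈ ℚ_2 : v_2(x) ≥ 0} and ℤ_2^× = {x ∈ ℤ_2 : v_2(x) = 0}. Here v_2(152/15) = v_2(num) − v_2(den) = 3; compare against these criteria.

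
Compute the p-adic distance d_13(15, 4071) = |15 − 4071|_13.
d_13(15, 4071) = 1/169

Step 1 — x − y = 15 − 4071 = -4056. Step 2 — v_13(-4056) = 2 (factor: -4056 = −(13^2 · 24); the sign does not affect v_p). Step 3 — |x − y|_13 = 13^{-2} = 1/169.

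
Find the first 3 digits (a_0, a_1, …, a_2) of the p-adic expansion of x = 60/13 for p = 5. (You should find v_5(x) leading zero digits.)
(a_0, …, a_2) = (0, 4, 4)

v_5(60/13) = 1, so a_0 = ... = a_0 = 0. Factor out: x = 5^1 · u with u = 12/13 a unit in ℤ_5. Expand u iteratively via a_{v+i} = u_i mod 5, u_{i+1} = (u_i − a_{v+i})/5:
  u_0 = 12/13;  a_1 = 4;  u_1 = (u_0 − 4)/5 = -8/13
  u_1 = -8/13;  a_2 = 4;  u_2 = (u_1 − 4)/5 = -12/13
Digits: (0, 4, 4).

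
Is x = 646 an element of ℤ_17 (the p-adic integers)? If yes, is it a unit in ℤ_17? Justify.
x ∈ ℤ_17 but not a unit; v_17(x) = 1 > 0

ℤ_17 = {x ∈ ℚ_17 : v_17(x) ≥ 0} and ℤ_17^× = {x ∈ ℤ_17 : v_17(x) = 0}. Here v_17(646) = v_17(num) − v_17(den) = 1; compare against these criteria.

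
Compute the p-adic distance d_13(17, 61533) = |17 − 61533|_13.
d_13(17, 61533) = 1/2197

Step 1 — x − y = 17 − 61533 = -61516. Step 2 — v_13(-61516) = 3 (factor: -61516 = −(13^3 · 28); the sign does not affect v_p). Step 3 — |x − y|_13 = 13^{-3} = 1/2197.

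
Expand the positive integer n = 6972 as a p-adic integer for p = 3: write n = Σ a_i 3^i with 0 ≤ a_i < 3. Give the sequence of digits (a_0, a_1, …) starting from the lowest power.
(a_0, a_1, …) = (0, 2, 0, 0, 2, 1, 0, 0, 1)

Repeated division by 3 gives the digits low-to-high: 6972 = 2·3^1 + 2·3^4 + 1·3^5 + 1·3^8. Digit sequence: (0, 2, 0, 0, 2, 1, 0, 0, 1).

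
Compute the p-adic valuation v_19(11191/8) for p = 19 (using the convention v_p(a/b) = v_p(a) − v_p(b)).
v_19(11191/8) = 2

Factor powers of 19 from the numerator and denominator of the reduced fraction: 11191 = 19^2 · 31 and 8 = 19^0 · 8. Apply v_p(a/b) = v_p(a) − v_p(b): v_19(11191/8) = 2 − 0 = 2.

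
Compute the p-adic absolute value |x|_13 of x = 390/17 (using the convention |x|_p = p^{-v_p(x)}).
|390/17|_13 = 1/13

Step 1 — compute v_13(x) by factoring powers of 13 out of the numerator and denominator: v_13(390/17) = 1. Step 2 — apply |x|_p = p^{-v_p(x)} = 13^{-1} = 1/13.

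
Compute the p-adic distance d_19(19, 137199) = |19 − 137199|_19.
d_19(19, 137199) = 1/6859

Step 1 — x − y = 19 − 137199 = -137180. Step 2 — v_19(-137180) = 3 (factor: -137180 = −(19^3 · 20); the sign does not affect v_p). Step 3 — |x − y|_19 = 19^{-3} = 1/6859.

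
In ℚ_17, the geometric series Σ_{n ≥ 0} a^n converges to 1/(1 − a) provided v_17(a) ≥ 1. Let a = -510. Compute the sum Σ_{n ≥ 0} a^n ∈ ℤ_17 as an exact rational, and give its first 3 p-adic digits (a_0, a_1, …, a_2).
Σ a^n = 1/(1 − a) = 1/511;  first 3 digits = (1, 4, 14)

v_17(a) = 1 ≥ 1, so the series converges in ℤ_17 to 1/(1 − a) = 1/(1 − (-510)) = 1/511. Expand this rational in ℤ_17: compute digits iteratively via d_i = x_i mod 17, x_{i+1} = (x_i − d_i)/17. The first 3 digits are (1, 4, 14).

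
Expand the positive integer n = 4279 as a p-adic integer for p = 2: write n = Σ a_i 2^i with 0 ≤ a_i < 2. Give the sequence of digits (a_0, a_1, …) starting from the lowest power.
(a_0, a_1, …) = (1, 1, 1, 0, 1, 1, 0, 1, 0, 0, 0, 0, 1)

Repeated division by 2 gives the digits low-to-high: 4279 = 1 + 1·2^1 + 1·2^2 + 1·2^4 + 1·2^5 + 1·2^7 + 1·2^12. Digit sequence: (1, 1, 1, 0, 1, 1, 0, 1, 0, 0, 0, 0, 1).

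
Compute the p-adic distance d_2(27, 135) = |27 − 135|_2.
d_2(27, 135) = 1/4

Step 1 — x − y = 27 − 135 = -108. Step 2 — v_2(-108) = 2 (factor: -108 = −(2^2 · 27); the sign does not affect v_p). Step 3 — |x − y|_2 = 2^{-2} = 1/4.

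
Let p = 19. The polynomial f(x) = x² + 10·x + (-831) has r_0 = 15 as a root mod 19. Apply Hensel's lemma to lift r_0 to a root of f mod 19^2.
r_1 = 243 (mod 361)

Hensel: r_{i+1} = r_i − f(r_i)·(f′(r_i))^{-1} mod 19^{i+2}, f′(x) = 2x + 10. Iterate:
  r_0 = 15 (mod 19)
  r_1 = 243 (mod 361)
Final: r = 243 satisfies f(r) ≡ 0 mod 19^2.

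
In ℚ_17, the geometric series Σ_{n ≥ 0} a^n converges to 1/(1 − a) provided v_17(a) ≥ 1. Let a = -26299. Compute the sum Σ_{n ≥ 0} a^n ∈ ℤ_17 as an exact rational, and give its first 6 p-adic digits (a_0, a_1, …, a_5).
Σ a^n = 1/(1 − a) = 1/26300;  first 6 digits = (1, 0, 11, 11, 1, 11)

v_17(a) = 2 ≥ 1, so the series converges in ℤ_17 to 1/(1 − a) = 1/(1 − (-26299)) = 1/26300. Expand this rational in ℤ_17: compute digits iteratively via d_i = x_i mod 17, x_{i+1} = (x_i − d_i)/17. The first 6 digits are (1, 0, 11, 11, 1, 11).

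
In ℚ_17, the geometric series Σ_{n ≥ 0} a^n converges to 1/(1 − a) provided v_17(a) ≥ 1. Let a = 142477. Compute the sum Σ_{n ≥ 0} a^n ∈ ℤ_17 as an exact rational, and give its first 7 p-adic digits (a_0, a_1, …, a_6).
Σ a^n = 1/(1 − a) = -1/142476;  first 7 digits = (1, 0, 0, 12, 1, 0, 8)

v_17(a) = 3 ≥ 1, so the series converges in ℤ_17 to 1/(1 − a) = 1/(1 − 142477) = -1/142476. Expand this rational in ℤ_17: compute digits iteratively via d_i = x_i mod 17, x_{i+1} = (x_i − d_i)/17. The first 7 digits are (1, 0, 0, 12, 1, 0, 8).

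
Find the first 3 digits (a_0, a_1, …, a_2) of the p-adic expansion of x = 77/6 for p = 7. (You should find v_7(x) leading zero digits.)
(a_0, …, a_2) = (0, 3, 1)

v_7(77/6) = 1, so a_0 = ... = a_0 = 0. Factor out: x = 7^1 · u with u = 11/6 a unit in ℤ_7. Expand u iteratively via a_{v+i} = u_i mod 7, u_{i+1} = (u_i − a_{v+i})/7:
  u_0 = 11/6;  a_1 = 3;  u_1 = (u_0 − 3)/7 = -1/6
  u_1 = -1/6;  a_2 = 1;  u_2 = (u_1 − 1)/7 = -1/6
Digits: (0, 3, 1).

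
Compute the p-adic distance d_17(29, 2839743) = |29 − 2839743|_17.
d_17(29, 2839743) = 1/1419857

Step 1 — x − y = 29 − 2839743 = -2839714. Step 2 — v_17(-2839714) = 5 (factor: -2839714 = −(17^5 · 2); the sign does not affect v_p). Step 3 — |x − y|_17 = 17^{-5} = 1/1419857.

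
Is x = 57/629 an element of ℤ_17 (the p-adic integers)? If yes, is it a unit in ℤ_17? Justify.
x ∉ ℤ_17 (v_17(x) = -1 < 0)

ℤ_17 = {x ∈ ℚ_17 : v_17(x) ≥ 0} and ℤ_17^× = {x ∈ ℤ_17 : v_17(x) = 0}. Here v_17(57/629) = v_17(num) − v_17(den) = -1; compare against these criteria.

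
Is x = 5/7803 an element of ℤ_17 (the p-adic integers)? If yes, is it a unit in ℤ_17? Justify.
x ∉ ℤ_17 (v_17(x) = -2 < 0)

ℤ_17 = {x ∈ ℚ_17 : v_17(x) ≥ 0} and ℤ_17^× = {x ∈ ℤ_17 : v_17(x) = 0}. Here v_17(5/7803) = v_17(num) − v_17(den) = -2; compare against these criteria.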